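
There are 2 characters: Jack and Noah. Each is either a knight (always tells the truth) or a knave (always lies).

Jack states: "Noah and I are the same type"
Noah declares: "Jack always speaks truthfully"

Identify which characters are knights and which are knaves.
Jack is a knight.
Noah is a knight.

Verification:
- Jack (knight) says "Noah and I are the same type" - this is TRUE because Jack is a knight and Noah is a knight.
- Noah (knight) says "Jack always speaks truthfully" - this is TRUE because Jack is a knight.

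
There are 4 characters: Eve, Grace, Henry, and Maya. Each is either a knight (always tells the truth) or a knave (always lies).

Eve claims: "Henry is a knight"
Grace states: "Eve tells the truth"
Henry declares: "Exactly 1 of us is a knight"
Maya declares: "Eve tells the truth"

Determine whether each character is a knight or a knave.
Eve is a knave.
Grace is a knave.
Henry is a knave.
Maya is a knave.

Verification:
- Eve (knave) says "Henry is a knight" - this is FALSE (a lie) because Henry is a knave.
- Grace (knave) says "Eve tells the truth" - this is FALSE (a lie) because Eve is a knave.
- Henry (knave) says "Exactly 1 of us is a knight" - this is FALSE (a lie) because there are 0 knights.
- Maya (knave) says "Eve tells the truth" - this is FALSE (a lie) because Eve is a knave.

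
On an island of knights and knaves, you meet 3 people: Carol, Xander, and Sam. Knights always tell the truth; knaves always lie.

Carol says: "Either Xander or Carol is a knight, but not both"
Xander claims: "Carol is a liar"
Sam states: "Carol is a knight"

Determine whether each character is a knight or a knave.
Carol is a knight.
Xander is a knave.
Sam is a knight.

Verification:
- Carol (knight) says "Either Xander or Carol is a knight, but not both" - this is TRUE because Xander is a knave and Carol is a knight.
- Xander (knave) says "Carol is a liar" - this is FALSE (a lie) because Carol is a knight.
- Sam (knight) says "Carol is a knight" - this is TRUE because Carol is a knight.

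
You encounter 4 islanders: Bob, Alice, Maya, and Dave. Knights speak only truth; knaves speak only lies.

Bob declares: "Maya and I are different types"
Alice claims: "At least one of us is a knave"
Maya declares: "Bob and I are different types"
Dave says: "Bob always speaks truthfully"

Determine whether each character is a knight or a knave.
Bob is a knave.
Alice is a knight.
Maya is a knave.
Dave is a knave.

Verification:
- Bob (knave) says "Maya and I are different types" - this is FALSE (a lie) because Bob is a knave and Maya is a knave.
- Alice (knight) says "At least one of us is a knave" - this is TRUE because Bob, Maya, and Dave are knaves.
- Maya (knave) says "Bob and I are different types" - this is FALSE (a lie) because Maya is a knave and Bob is a knave.
- Dave (knave) says "Bob always speaks truthfully" - this is FALSE (a lie) because Bob is a knave.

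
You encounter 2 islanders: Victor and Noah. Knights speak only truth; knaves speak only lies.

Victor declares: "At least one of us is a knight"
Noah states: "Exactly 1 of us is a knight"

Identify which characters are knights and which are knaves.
Victor is a knave.
Noah is a knave.

Verification:
- Victor (knave) says "At least one of us is a knight" - this is FALSE (a lie) because no one is a knight.
- Noah (knave) says "Exactly 1 of us is a knight" - this is FALSE (a lie) because there are 0 knights.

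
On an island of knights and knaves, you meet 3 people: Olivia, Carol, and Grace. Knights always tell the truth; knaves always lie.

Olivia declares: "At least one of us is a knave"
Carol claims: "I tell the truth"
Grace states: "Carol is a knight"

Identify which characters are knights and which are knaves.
Olivia is a knight.
Carol is a knave.
Grace is a knave.

Verification:
- Olivia (knight) says "At least one of us is a knave" - this is TRUE because Carol and Grace are knaves.
- Carol (knave) says "I tell the truth" - this is FALSE (a lie) because Carol is a knave.
- Grace (knave) says "Carol is a knight" - this is FALSE (a lie) because Carol is a knave.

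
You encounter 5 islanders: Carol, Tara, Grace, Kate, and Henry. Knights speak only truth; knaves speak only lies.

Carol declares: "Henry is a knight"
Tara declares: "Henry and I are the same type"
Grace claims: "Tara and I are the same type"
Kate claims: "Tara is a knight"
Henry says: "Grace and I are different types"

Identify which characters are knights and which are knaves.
Carol is a knight.
Tara is a knight.
Grace is a knave.
Kate is a knight.
Henry is a knight.

Verification:
- Carol (knight) says "Henry is a knight" - this is TRUE because Henry is a knight.
- Tara (knight) says "Henry and I are the same type" - this is TRUE because Tara is a knight and Henry is a knight.
- Grace (knave) says "Tara and I are the same type" - this is FALSE (a lie) because Grace is a knave and Tara is a knight.
- Kate (knight) says "Tara is a knight" - this is TRUE because Tara is a knight.
- Henry (knight) says "Grace and I are different types" - this is TRUE because Henry is a knight and Grace is a knave.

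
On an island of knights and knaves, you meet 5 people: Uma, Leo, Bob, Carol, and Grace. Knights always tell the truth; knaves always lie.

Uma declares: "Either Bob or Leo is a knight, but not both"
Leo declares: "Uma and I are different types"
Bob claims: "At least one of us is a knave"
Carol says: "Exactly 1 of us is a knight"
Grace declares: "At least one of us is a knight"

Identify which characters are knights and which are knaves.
Uma is a knave.
Leo is a knight.
Bob is a knight.
Carol is a knave.
Grace is a knight.

Verification:
- Uma (knave) says "Either Bob or Leo is a knight, but not both" - this is FALSE (a lie) because Bob is a knight and Leo is a knight.
- Leo (knight) says "Uma and I are different types" - this is TRUE because Leo is a knight and Uma is a knave.
- Bob (knight) says "At least one of us is a knave" - this is TRUE because Uma and Carol are knaves.
- Carol (knave) says "Exactly 1 of us is a knight" - this is FALSE (a lie) because there are 3 knights.
- Grace (knight) says "At least one of us is a knight" - this is TRUE because Leo, Bob, and Grace are knights.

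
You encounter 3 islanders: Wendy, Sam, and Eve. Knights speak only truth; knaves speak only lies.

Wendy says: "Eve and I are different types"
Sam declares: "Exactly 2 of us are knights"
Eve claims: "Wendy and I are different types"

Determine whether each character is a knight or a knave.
Wendy is a knave.
Sam is a knave.
Eve is a knave.

Verification:
- Wendy (knave) says "Eve and I are different types" - this is FALSE (a lie) because Wendy is a knave and Eve is a knave.
- Sam (knave) says "Exactly 2 of us are knights" - this is FALSE (a lie) because there are 0 knights.
- Eve (knave) says "Wendy and I are different types" - this is FALSE (a lie) because Eve is a knave and Wendy is a knave.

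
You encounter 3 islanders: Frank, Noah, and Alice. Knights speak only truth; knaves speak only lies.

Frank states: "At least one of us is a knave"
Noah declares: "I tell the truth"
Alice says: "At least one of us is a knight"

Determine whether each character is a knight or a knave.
Frank is a knight.
Noah is a knave.
Alice is a knight.

Verification:
- Frank (knight) says "At least one of us is a knave" - this is TRUE because Noah is a knave.
- Noah (knave) says "I tell the truth" - this is FALSE (a lie) because Noah is a knave.
- Alice (knight) says "At least one of us is a knight" - this is TRUE because Frank and Alice are knights.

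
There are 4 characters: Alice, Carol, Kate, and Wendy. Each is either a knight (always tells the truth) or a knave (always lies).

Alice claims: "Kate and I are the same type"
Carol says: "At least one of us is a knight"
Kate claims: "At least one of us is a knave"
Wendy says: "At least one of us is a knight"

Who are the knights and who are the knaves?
Alice is a knave.
Carol is a knight.
Kate is a knight.
Wendy is a knight.

Verification:
- Alice (knave) says "Kate and I are the same type" - this is FALSE (a lie) because Alice is a knave and Kate is a knight.
- Carol (knight) says "At least one of us is a knight" - this is TRUE because Carol, Kate, and Wendy are knights.
- Kate (knight) says "At least one of us is a knave" - this is TRUE because Alice is a knave.
- Wendy (knight) says "At least one of us is a knight" - this is TRUE because Carol, Kate, and Wendy are knights.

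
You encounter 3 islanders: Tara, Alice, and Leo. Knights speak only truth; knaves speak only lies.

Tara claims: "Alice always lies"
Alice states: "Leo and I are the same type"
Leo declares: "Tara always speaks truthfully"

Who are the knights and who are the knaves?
Tara is a knight.
Alice is a knave.
Leo is a knight.

Verification:
- Tara (knight) says "Alice always lies" - this is TRUE because Alice is a knave.
- Alice (knave) says "Leo and I are the same type" - this is FALSE (a lie) because Alice is a knave and Leo is a knight.
- Leo (knight) says "Tara always speaks truthfully" - this is TRUE because Tara is a knight.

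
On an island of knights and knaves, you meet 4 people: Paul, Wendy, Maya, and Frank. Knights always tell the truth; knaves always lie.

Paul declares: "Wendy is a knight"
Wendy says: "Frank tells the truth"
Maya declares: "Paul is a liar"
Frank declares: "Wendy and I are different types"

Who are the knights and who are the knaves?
Paul is a knave.
Wendy is a knave.
Maya is a knight.
Frank is a knave.

Verification:
- Paul (knave) says "Wendy is a knight" - this is FALSE (a lie) because Wendy is a knave.
- Wendy (knave) says "Frank tells the truth" - this is FALSE (a lie) because Frank is a knave.
- Maya (knight) says "Paul is a liar" - this is TRUE because Paul is a knave.
- Frank (knave) says "Wendy and I are different types" - this is FALSE (a lie) because Frank is a knave and Wendy is a knave.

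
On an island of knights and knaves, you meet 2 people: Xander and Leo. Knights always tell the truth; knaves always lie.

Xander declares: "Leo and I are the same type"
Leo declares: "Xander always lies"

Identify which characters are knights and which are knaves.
Xander is a knave.
Leo is a knight.

Verification:
- Xander (knave) says "Leo and I are the same type" - this is FALSE (a lie) because Xander is a knave and Leo is a knight.
- Leo (knight) says "Xander always lies" - this is TRUE because Xander is a knave.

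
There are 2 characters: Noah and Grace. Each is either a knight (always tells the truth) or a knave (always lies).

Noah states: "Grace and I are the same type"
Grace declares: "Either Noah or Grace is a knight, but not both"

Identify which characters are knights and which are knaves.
Noah is a knave.
Grace is a knight.

Verification:
- Noah (knave) says "Grace and I are the same type" - this is FALSE (a lie) because Noah is a knave and Grace is a knight.
- Grace (knight) says "Either Noah or Grace is a knight, but not both" - this is TRUE because Noah is a knave and Grace is a knight.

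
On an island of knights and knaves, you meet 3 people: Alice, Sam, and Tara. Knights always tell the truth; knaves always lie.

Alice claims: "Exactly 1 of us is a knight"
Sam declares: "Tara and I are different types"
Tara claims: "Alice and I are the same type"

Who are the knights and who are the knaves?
Alice is a knight.
Sam is a knave.
Tara is a knave.

Verification:
- Alice (knight) says "Exactly 1 of us is a knight" - this is TRUE because there are 1 knights.
- Sam (knave) says "Tara and I are different types" - this is FALSE (a lie) because Sam is a knave and Tara is a knave.
- Tara (knave) says "Alice and I are the same type" - this is FALSE (a lie) because Tara is a knave and Alice is a knight.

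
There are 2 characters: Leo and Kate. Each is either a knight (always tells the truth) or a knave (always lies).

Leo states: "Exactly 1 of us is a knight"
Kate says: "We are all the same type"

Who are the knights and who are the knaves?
Leo is a knight.
Kate is a knave.

Verification:
- Leo (knight) says "Exactly 1 of us is a knight" - this is TRUE because there are 1 knights.
- Kate (knave) says "We are all the same type" - this is FALSE (a lie) because Leo is a knight and Kate is a knave.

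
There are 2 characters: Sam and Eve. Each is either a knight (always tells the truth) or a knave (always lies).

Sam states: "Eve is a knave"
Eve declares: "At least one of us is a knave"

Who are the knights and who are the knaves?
Sam is a knave.
Eve is a knight.

Verification:
- Sam (knave) says "Eve is a knave" - this is FALSE (a lie) because Eve is a knight.
- Eve (knight) says "At least one of us is a knave" - this is TRUE because Sam is a knave.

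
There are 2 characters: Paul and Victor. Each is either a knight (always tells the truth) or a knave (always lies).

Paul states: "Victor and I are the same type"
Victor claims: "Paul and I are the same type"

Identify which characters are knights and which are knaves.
Paul is a knight.
Victor is a knight.

Verification:
- Paul (knight) says "Victor and I are the same type" - this is TRUE because Paul is a knight and Victor is a knight.
- Victor (knight) says "Paul and I are the same type" - this is TRUE because Victor is a knight and Paul is a knight.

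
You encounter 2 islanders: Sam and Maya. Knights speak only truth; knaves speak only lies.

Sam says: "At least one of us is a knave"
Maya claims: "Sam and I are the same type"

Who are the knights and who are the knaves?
Sam is a knight.
Maya is a knave.

Verification:
- Sam (knight) says "At least one of us is a knave" - this is TRUE because Maya is a knave.
- Maya (knave) says "Sam and I are the same type" - this is FALSE (a lie) because Maya is a knave and Sam is a knight.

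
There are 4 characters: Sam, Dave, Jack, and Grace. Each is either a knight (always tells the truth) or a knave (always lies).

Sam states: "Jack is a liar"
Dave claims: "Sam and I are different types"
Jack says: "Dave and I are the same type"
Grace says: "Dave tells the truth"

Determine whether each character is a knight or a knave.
Sam is a knave.
Dave is a knight.
Jack is a knight.
Grace is a knight.

Verification:
- Sam (knave) says "Jack is a liar" - this is FALSE (a lie) because Jack is a knight.
- Dave (knight) says "Sam and I are different types" - this is TRUE because Dave is a knight and Sam is a knave.
- Jack (knight) says "Dave and I are the same type" - this is TRUE because Jack is a knight and Dave is a knight.
- Grace (knight) says "Dave tells the truth" - this is TRUE because Dave is a knight.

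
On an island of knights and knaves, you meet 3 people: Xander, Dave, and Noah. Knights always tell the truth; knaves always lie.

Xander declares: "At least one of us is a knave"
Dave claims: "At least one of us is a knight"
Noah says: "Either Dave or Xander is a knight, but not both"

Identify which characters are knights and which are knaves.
Xander is a knight.
Dave is a knight.
Noah is a knave.

Verification:
- Xander (knight) says "At least one of us is a knave" - this is TRUE because Noah is a knave.
- Dave (knight) says "At least one of us is a knight" - this is TRUE because Xander and Dave are knights.
- Noah (knave) says "Either Dave or Xander is a knight, but not both" - this is FALSE (a lie) because Dave is a knight and Xander is a knight.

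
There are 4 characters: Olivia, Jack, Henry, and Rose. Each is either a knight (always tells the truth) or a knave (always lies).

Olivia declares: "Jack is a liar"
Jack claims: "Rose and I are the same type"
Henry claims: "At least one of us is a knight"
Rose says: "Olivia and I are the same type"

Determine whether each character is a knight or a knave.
Olivia is a knight.
Jack is a knave.
Henry is a knight.
Rose is a knight.

Verification:
- Olivia (knight) says "Jack is a liar" - this is TRUE because Jack is a knave.
- Jack (knave) says "Rose and I are the same type" - this is FALSE (a lie) because Jack is a knave and Rose is a knight.
- Henry (knight) says "At least one of us is a knight" - this is TRUE because Olivia, Henry, and Rose are knights.
- Rose (knight) says "Olivia and I are the same type" - this is TRUE because Rose is a knight and Olivia is a knight.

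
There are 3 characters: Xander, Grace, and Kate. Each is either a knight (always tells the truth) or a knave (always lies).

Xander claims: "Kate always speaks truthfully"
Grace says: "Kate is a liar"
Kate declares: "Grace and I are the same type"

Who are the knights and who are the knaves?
Xander is a knave.
Grace is a knight.
Kate is a knave.

Verification:
- Xander (knave) says "Kate always speaks truthfully" - this is FALSE (a lie) because Kate is a knave.
- Grace (knight) says "Kate is a liar" - this is TRUE because Kate is a knave.
- Kate (knave) says "Grace and I are the same type" - this is FALSE (a lie) because Kate is a knave and Grace is a knight.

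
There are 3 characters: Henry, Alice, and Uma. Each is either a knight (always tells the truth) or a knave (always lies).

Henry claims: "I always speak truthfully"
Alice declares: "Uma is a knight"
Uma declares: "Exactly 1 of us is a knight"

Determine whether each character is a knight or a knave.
Henry is a knave.
Alice is a knave.
Uma is a knave.

Verification:
- Henry (knave) says "I always speak truthfully" - this is FALSE (a lie) because Henry is a knave.
- Alice (knave) says "Uma is a knight" - this is FALSE (a lie) because Uma is a knave.
- Uma (knave) says "Exactly 1 of us is a knight" - this is FALSE (a lie) because there are 0 knights.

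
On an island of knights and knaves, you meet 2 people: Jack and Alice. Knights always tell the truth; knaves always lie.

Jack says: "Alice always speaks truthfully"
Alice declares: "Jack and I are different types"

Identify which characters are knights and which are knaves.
Jack is a knave.
Alice is a knave.

Verification:
- Jack (knave) says "Alice always speaks truthfully" - this is FALSE (a lie) because Alice is a knave.
- Alice (knave) says "Jack and I are different types" - this is FALSE (a lie) because Alice is a knave and Jack is a knave.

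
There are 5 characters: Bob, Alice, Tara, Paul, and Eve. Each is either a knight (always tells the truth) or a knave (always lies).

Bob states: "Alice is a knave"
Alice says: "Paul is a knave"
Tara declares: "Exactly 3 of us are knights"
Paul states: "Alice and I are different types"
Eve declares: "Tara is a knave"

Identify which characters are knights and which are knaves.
Bob is a knight.
Alice is a knave.
Tara is a knight.
Paul is a knight.
Eve is a knave.

Verification:
- Bob (knight) says "Alice is a knave" - this is TRUE because Alice is a knave.
- Alice (knave) says "Paul is a knave" - this is FALSE (a lie) because Paul is a knight.
- Tara (knight) says "Exactly 3 of us are knights" - this is TRUE because there are 3 knights.
- Paul (knight) says "Alice and I are different types" - this is TRUE because Paul is a knight and Alice is a knave.
- Eve (knave) says "Tara is a knave" - this is FALSE (a lie) because Tara is a knight.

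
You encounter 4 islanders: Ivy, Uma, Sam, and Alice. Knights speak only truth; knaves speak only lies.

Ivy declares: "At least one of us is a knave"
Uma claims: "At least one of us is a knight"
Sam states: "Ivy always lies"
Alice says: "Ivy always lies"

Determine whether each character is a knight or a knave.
Ivy is a knight.
Uma is a knight.
Sam is a knave.
Alice is a knave.

Verification:
- Ivy (knight) says "At least one of us is a knave" - this is TRUE because Sam and Alice are knaves.
- Uma (knight) says "At least one of us is a knight" - this is TRUE because Ivy and Uma are knights.
- Sam (knave) says "Ivy always lies" - this is FALSE (a lie) because Ivy is a knight.
- Alice (knave) says "Ivy always lies" - this is FALSE (a lie) because Ivy is a knight.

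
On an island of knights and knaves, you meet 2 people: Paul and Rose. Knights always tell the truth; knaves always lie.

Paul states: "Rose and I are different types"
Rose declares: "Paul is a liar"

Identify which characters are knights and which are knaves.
Paul is a knight.
Rose is a knave.

Verification:
- Paul (knight) says "Rose and I are different types" - this is TRUE because Paul is a knight and Rose is a knave.
- Rose (knave) says "Paul is a liar" - this is FALSE (a lie) because Paul is a knight.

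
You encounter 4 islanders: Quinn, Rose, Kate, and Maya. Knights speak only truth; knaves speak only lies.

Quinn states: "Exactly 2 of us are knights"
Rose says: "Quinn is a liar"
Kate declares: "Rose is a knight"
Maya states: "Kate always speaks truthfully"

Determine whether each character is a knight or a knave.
Quinn is a knave.
Rose is a knight.
Kate is a knight.
Maya is a knight.

Verification:
- Quinn (knave) says "Exactly 2 of us are knights" - this is FALSE (a lie) because there are 3 knights.
- Rose (knight) says "Quinn is a liar" - this is TRUE because Quinn is a knave.
- Kate (knight) says "Rose is a knight" - this is TRUE because Rose is a knight.
- Maya (knight) says "Kate always speaks truthfully" - this is TRUE because Kate is a knight.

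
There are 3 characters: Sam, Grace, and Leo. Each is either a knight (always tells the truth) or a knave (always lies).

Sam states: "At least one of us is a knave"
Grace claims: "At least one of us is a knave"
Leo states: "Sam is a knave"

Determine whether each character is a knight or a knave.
Sam is a knight.
Grace is a knight.
Leo is a knave.

Verification:
- Sam (knight) says "At least one of us is a knave" - this is TRUE because Leo is a knave.
- Grace (knight) says "At least one of us is a knave" - this is TRUE because Leo is a knave.
- Leo (knave) says "Sam is a knave" - this is FALSE (a lie) because Sam is a knight.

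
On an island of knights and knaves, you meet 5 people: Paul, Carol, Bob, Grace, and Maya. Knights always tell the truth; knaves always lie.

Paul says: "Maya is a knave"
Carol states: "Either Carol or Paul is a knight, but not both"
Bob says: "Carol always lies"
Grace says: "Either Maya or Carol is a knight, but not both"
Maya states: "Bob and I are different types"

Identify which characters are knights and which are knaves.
Paul is a knave.
Carol is a knight.
Bob is a knave.
Grace is a knave.
Maya is a knight.

Verification:
- Paul (knave) says "Maya is a knave" - this is FALSE (a lie) because Maya is a knight.
- Carol (knight) says "Either Carol or Paul is a knight, but not both" - this is TRUE because Carol is a knight and Paul is a knave.
- Bob (knave) says "Carol always lies" - this is FALSE (a lie) because Carol is a knight.
- Grace (knave) says "Either Maya or Carol is a knight, but not both" - this is FALSE (a lie) because Maya is a knight and Carol is a knight.
- Maya (knight) says "Bob and I are different types" - this is TRUE because Maya is a knight and Bob is a knave.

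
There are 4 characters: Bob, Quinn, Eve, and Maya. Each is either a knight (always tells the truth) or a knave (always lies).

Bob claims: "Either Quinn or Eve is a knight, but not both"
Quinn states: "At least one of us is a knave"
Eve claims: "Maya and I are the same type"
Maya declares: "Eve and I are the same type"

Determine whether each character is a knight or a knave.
Bob is a knave.
Quinn is a knight.
Eve is a knight.
Maya is a knight.

Verification:
- Bob (knave) says "Either Quinn or Eve is a knight, but not both" - this is FALSE (a lie) because Quinn is a knight and Eve is a knight.
- Quinn (knight) says "At least one of us is a knave" - this is TRUE because Bob is a knave.
- Eve (knight) says "Maya and I are the same type" - this is TRUE because Eve is a knight and Maya is a knight.
- Maya (knight) says "Eve and I are the same type" - this is TRUE because Maya is a knight and Eve is a knight.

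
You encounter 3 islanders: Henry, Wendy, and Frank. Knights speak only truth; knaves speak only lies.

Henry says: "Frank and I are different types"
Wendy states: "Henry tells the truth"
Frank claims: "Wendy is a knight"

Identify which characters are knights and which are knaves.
Henry is a knave.
Wendy is a knave.
Frank is a knave.

Verification:
- Henry (knave) says "Frank and I are different types" - this is FALSE (a lie) because Henry is a knave and Frank is a knave.
- Wendy (knave) says "Henry tells the truth" - this is FALSE (a lie) because Henry is a knave.
- Frank (knave) says "Wendy is a knight" - this is FALSE (a lie) because Wendy is a knave.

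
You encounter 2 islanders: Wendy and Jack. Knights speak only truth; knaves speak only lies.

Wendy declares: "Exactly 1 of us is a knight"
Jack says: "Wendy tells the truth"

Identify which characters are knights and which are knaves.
Wendy is a knave.
Jack is a knave.

Verification:
- Wendy (knave) says "Exactly 1 of us is a knight" - this is FALSE (a lie) because there are 0 knights.
- Jack (knave) says "Wendy tells the truth" - this is FALSE (a lie) because Wendy is a knave.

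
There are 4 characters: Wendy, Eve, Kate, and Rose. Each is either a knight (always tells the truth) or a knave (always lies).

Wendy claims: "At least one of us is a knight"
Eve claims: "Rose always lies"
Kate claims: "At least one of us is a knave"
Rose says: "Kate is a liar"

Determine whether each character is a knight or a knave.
Wendy is a knight.
Eve is a knight.
Kate is a knight.
Rose is a knave.

Verification:
- Wendy (knight) says "At least one of us is a knight" - this is TRUE because Wendy, Eve, and Kate are knights.
- Eve (knight) says "Rose always lies" - this is TRUE because Rose is a knave.
- Kate (knight) says "At least one of us is a knave" - this is TRUE because Rose is a knave.
- Rose (knave) says "Kate is a liar" - this is FALSE (a lie) because Kate is a knight.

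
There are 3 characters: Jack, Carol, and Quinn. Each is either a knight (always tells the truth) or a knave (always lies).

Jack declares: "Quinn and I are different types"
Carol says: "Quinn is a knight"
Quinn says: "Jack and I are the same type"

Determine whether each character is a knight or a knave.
Jack is a knight.
Carol is a knave.
Quinn is a knave.

Verification:
- Jack (knight) says "Quinn and I are different types" - this is TRUE because Jack is a knight and Quinn is a knave.
- Carol (knave) says "Quinn is a knight" - this is FALSE (a lie) because Quinn is a knave.
- Quinn (knave) says "Jack and I are the same type" - this is FALSE (a lie) because Quinn is a knave and Jack is a knight.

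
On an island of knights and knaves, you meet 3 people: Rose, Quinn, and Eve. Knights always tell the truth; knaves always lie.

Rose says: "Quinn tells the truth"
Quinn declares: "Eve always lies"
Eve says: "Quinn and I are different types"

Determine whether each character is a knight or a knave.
Rose is a knave.
Quinn is a knave.
Eve is a knight.

Verification:
- Rose (knave) says "Quinn tells the truth" - this is FALSE (a lie) because Quinn is a knave.
- Quinn (knave) says "Eve always lies" - this is FALSE (a lie) because Eve is a knight.
- Eve (knight) says "Quinn and I are different types" - this is TRUE because Eve is a knight and Quinn is a knave.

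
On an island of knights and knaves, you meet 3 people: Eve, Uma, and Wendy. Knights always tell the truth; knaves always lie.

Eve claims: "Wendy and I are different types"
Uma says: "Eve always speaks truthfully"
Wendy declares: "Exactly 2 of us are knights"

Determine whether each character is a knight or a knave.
Eve is a knave.
Uma is a knave.
Wendy is a knave.

Verification:
- Eve (knave) says "Wendy and I are different types" - this is FALSE (a lie) because Eve is a knave and Wendy is a knave.
- Uma (knave) says "Eve always speaks truthfully" - this is FALSE (a lie) because Eve is a knave.
- Wendy (knave) says "Exactly 2 of us are knights" - this is FALSE (a lie) because there are 0 knights.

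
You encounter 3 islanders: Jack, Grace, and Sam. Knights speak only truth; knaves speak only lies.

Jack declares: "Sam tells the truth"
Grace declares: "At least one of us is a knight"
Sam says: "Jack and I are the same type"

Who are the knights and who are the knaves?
Jack is a knight.
Grace is a knight.
Sam is a knight.

Verification:
- Jack (knight) says "Sam tells the truth" - this is TRUE because Sam is a knight.
- Grace (knight) says "At least one of us is a knight" - this is TRUE because Jack, Grace, and Sam are knights.
- Sam (knight) says "Jack and I are the same type" - this is TRUE because Sam is a knight and Jack is a knight.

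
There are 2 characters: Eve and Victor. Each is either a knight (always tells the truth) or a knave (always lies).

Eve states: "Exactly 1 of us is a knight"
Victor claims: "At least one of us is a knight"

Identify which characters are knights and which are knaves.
Eve is a knave.
Victor is a knave.

Verification:
- Eve (knave) says "Exactly 1 of us is a knight" - this is FALSE (a lie) because there are 0 knights.
- Victor (knave) says "At least one of us is a knight" - this is FALSE (a lie) because no one is a knight.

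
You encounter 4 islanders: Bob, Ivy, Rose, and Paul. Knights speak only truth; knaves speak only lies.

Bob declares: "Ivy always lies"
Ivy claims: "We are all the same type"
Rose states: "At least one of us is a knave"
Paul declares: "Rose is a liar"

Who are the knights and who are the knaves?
Bob is a knight.
Ivy is a knave.
Rose is a knight.
Paul is a knave.

Verification:
- Bob (knight) says "Ivy always lies" - this is TRUE because Ivy is a knave.
- Ivy (knave) says "We are all the same type" - this is FALSE (a lie) because Bob and Rose are knights and Ivy and Paul are knaves.
- Rose (knight) says "At least one of us is a knave" - this is TRUE because Ivy and Paul are knaves.
- Paul (knave) says "Rose is a liar" - this is FALSE (a lie) because Rose is a knight.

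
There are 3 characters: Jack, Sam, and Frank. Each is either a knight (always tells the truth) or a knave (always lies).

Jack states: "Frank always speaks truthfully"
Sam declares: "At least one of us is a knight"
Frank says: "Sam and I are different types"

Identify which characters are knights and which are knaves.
Jack is a knave.
Sam is a knave.
Frank is a knave.

Verification:
- Jack (knave) says "Frank always speaks truthfully" - this is FALSE (a lie) because Frank is a knave.
- Sam (knave) says "At least one of us is a knight" - this is FALSE (a lie) because no one is a knight.
- Frank (knave) says "Sam and I are different types" - this is FALSE (a lie) because Frank is a knave and Sam is a knave.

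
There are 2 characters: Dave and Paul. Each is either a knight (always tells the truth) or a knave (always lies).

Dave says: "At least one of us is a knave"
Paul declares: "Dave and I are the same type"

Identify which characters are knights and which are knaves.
Dave is a knight.
Paul is a knave.

Verification:
- Dave (knight) says "At least one of us is a knave" - this is TRUE because Paul is a knave.
- Paul (knave) says "Dave and I are the same type" - this is FALSE (a lie) because Paul is a knave and Dave is a knight.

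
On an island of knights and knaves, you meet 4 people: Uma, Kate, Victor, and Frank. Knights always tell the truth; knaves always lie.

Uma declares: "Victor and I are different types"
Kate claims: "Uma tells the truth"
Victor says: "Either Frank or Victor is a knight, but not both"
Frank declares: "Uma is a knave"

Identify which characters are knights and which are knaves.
Uma is a knight.
Kate is a knight.
Victor is a knave.
Frank is a knave.

Verification:
- Uma (knight) says "Victor and I are different types" - this is TRUE because Uma is a knight and Victor is a knave.
- Kate (knight) says "Uma tells the truth" - this is TRUE because Uma is a knight.
- Victor (knave) says "Either Frank or Victor is a knight, but not both" - this is FALSE (a lie) because Frank is a knave and Victor is a knave.
- Frank (knave) says "Uma is a knave" - this is FALSE (a lie) because Uma is a knight.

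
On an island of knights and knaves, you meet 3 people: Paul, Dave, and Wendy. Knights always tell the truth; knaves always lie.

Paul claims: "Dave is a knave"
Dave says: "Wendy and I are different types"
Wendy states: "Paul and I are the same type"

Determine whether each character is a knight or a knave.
Paul is a knight.
Dave is a knave.
Wendy is a knave.

Verification:
- Paul (knight) says "Dave is a knave" - this is TRUE because Dave is a knave.
- Dave (knave) says "Wendy and I are different types" - this is FALSE (a lie) because Dave is a knave and Wendy is a knave.
- Wendy (knave) says "Paul and I are the same type" - this is FALSE (a lie) because Wendy is a knave and Paul is a knight.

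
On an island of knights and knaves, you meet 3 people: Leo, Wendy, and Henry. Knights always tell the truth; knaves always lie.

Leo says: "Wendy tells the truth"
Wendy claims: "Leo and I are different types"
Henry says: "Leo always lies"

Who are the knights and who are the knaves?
Leo is a knave.
Wendy is a knave.
Henry is a knight.

Verification:
- Leo (knave) says "Wendy tells the truth" - this is FALSE (a lie) because Wendy is a knave.
- Wendy (knave) says "Leo and I are different types" - this is FALSE (a lie) because Wendy is a knave and Leo is a knave.
- Henry (knight) says "Leo always lies" - this is TRUE because Leo is a knave.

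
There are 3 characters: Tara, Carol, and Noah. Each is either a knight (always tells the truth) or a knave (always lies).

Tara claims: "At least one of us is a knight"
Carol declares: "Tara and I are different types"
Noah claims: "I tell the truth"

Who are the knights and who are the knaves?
Tara is a knave.
Carol is a knave.
Noah is a knave.

Verification:
- Tara (knave) says "At least one of us is a knight" - this is FALSE (a lie) because no one is a knight.
- Carol (knave) says "Tara and I are different types" - this is FALSE (a lie) because Carol is a knave and Tara is a knave.
- Noah (knave) says "I tell the truth" - this is FALSE (a lie) because Noah is a knave.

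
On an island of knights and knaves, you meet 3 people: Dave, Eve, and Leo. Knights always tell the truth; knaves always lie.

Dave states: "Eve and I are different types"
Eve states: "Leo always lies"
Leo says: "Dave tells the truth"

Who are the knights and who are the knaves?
Dave is a knight.
Eve is a knave.
Leo is a knight.

Verification:
- Dave (knight) says "Eve and I are different types" - this is TRUE because Dave is a knight and Eve is a knave.
- Eve (knave) says "Leo always lies" - this is FALSE (a lie) because Leo is a knight.
- Leo (knight) says "Dave tells the truth" - this is TRUE because Dave is a knight.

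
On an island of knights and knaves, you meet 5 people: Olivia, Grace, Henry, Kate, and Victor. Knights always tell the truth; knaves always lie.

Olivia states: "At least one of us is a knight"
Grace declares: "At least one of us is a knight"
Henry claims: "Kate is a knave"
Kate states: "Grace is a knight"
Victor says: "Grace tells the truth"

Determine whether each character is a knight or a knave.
Olivia is a knight.
Grace is a knight.
Henry is a knave.
Kate is a knight.
Victor is a knight.

Verification:
- Olivia (knight) says "At least one of us is a knight" - this is TRUE because Olivia, Grace, Kate, and Victor are knights.
- Grace (knight) says "At least one of us is a knight" - this is TRUE because Olivia, Grace, Kate, and Victor are knights.
- Henry (knave) says "Kate is a knave" - this is FALSE (a lie) because Kate is a knight.
- Kate (knight) says "Grace is a knight" - this is TRUE because Grace is a knight.
- Victor (knight) says "Grace tells the truth" - this is TRUE because Grace is a knight.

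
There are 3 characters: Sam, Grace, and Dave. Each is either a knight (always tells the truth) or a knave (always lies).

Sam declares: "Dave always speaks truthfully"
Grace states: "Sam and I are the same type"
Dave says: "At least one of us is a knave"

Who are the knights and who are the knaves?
Sam is a knight.
Grace is a knave.
Dave is a knight.

Verification:
- Sam (knight) says "Dave always speaks truthfully" - this is TRUE because Dave is a knight.
- Grace (knave) says "Sam and I are the same type" - this is FALSE (a lie) because Grace is a knave and Sam is a knight.
- Dave (knight) says "At least one of us is a knave" - this is TRUE because Grace is a knave.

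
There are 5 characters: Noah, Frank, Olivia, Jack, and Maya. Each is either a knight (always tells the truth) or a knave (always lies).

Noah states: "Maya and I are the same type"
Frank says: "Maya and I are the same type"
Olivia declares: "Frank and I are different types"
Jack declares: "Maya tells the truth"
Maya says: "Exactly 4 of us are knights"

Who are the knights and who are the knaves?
Noah is a knight.
Frank is a knave.
Olivia is a knight.
Jack is a knight.
Maya is a knight.

Verification:
- Noah (knight) says "Maya and I are the same type" - this is TRUE because Noah is a knight and Maya is a knight.
- Frank (knave) says "Maya and I are the same type" - this is FALSE (a lie) because Frank is a knave and Maya is a knight.
- Olivia (knight) says "Frank and I are different types" - this is TRUE because Olivia is a knight and Frank is a knave.
- Jack (knight) says "Maya tells the truth" - this is TRUE because Maya is a knight.
- Maya (knight) says "Exactly 4 of us are knights" - this is TRUE because there are 4 knights.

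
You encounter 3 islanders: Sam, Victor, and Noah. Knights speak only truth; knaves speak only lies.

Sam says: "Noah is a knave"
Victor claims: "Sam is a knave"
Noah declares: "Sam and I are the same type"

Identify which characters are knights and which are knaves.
Sam is a knight.
Victor is a knave.
Noah is a knave.

Verification:
- Sam (knight) says "Noah is a knave" - this is TRUE because Noah is a knave.
- Victor (knave) says "Sam is a knave" - this is FALSE (a lie) because Sam is a knight.
- Noah (knave) says "Sam and I are the same type" - this is FALSE (a lie) because Noah is a knave and Sam is a knight.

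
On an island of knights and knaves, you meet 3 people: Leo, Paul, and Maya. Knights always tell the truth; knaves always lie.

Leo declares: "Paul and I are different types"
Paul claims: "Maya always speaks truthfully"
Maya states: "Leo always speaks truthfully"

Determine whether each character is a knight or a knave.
Leo is a knave.
Paul is a knave.
Maya is a knave.

Verification:
- Leo (knave) says "Paul and I are different types" - this is FALSE (a lie) because Leo is a knave and Paul is a knave.
- Paul (knave) says "Maya always speaks truthfully" - this is FALSE (a lie) because Maya is a knave.
- Maya (knave) says "Leo always speaks truthfully" - this is FALSE (a lie) because Leo is a knave.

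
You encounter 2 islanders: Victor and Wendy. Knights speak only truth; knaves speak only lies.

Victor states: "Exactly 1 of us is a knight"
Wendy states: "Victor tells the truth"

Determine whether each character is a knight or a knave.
Victor is a knave.
Wendy is a knave.

Verification:
- Victor (knave) says "Exactly 1 of us is a knight" - this is FALSE (a lie) because there are 0 knights.
- Wendy (knave) says "Victor tells the truth" - this is FALSE (a lie) because Victor is a knave.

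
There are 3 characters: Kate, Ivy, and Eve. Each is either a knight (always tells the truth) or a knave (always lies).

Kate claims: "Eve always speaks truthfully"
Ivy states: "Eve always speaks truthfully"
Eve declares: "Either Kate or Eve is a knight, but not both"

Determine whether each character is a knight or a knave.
Kate is a knave.
Ivy is a knave.
Eve is a knave.

Verification:
- Kate (knave) says "Eve always speaks truthfully" - this is FALSE (a lie) because Eve is a knave.
- Ivy (knave) says "Eve always speaks truthfully" - this is FALSE (a lie) because Eve is a knave.
- Eve (knave) says "Either Kate or Eve is a knight, but not both" - this is FALSE (a lie) because Kate is a knave and Eve is a knave.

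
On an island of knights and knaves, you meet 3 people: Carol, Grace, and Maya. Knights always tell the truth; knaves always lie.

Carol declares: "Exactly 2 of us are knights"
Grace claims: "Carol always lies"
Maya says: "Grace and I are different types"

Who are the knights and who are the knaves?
Carol is a knight.
Grace is a knave.
Maya is a knight.

Verification:
- Carol (knight) says "Exactly 2 of us are knights" - this is TRUE because there are 2 knights.
- Grace (knave) says "Carol always lies" - this is FALSE (a lie) because Carol is a knight.
- Maya (knight) says "Grace and I are different types" - this is TRUE because Maya is a knight and Grace is a knave.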